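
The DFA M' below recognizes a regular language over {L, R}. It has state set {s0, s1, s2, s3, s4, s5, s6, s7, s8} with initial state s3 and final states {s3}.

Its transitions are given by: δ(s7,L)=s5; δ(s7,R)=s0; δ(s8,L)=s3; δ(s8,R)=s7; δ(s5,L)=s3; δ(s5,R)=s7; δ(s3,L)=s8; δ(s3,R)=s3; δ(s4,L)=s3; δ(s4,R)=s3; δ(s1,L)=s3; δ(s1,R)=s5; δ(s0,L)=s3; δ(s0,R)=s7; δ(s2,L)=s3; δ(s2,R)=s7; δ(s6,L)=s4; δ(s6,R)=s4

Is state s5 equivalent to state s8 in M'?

States {s1,s2,s4,s6} cannot be reached from the start state, so discard them.
Start with accepting vs non-accepting: {s3} | {s0,s5,s7,s8}.
On input L, block {s0,s5,s7,s8} splits into {s0,s5,s8} and {s7}.
Stable partition: {s3} | {s0,s5,s8} | {s7} — 3 equivalence classes.
s5 and s8 lie in the same block of the stable partition, so they are equivalent — no string distinguishes them.

Yes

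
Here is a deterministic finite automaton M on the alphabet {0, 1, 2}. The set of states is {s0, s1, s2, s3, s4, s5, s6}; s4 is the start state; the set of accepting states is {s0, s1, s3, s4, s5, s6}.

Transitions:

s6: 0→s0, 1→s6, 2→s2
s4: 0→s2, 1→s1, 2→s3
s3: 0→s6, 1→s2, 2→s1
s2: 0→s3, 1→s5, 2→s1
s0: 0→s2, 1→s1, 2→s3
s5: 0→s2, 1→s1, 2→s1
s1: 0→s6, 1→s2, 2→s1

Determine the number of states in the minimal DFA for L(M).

4

All states are reachable from the start state.
Start with accepting vs non-accepting: {s0,s1,s3,s4,s5,s6} | {s2}.
Split {s0,s1,s3,s4,s5,s6} by δ(·,0) → {s0,s4,s5} and {s1,s3,s6}.
On input 0, block {s1,s3,s6} splits into {s1,s3} and {s6}.
Stable partition: {s0,s4,s5} | {s2} | {s1,s3} | {s6} — 4 equivalence classes.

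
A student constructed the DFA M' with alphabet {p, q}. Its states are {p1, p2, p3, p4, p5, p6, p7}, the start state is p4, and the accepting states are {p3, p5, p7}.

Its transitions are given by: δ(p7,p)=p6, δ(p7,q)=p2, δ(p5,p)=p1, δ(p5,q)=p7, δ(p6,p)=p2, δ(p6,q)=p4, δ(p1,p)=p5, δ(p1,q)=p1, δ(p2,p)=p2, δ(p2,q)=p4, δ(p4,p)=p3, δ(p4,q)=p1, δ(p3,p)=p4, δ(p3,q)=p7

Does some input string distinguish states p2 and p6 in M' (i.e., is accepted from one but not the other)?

No

Every state is reachable, so we keep all 7.
Start with accepting vs non-accepting: {p3,p5,p7} | {p1,p2,p4,p6}.
Refine {p3,p5,p7} on symbol q: members go to different blocks, giving {p3,p5} and {p7}.
On input p, block {p1,p2,p4,p6} splits into {p1,p4} and {p2,p6}.
No further refinement is possible. Final partition (4 blocks): {p3,p5} | {p1,p4} | {p7} | {p2,p6}.
p2 and p6 lie in the same block of the stable partition, so they are equivalent — no string distinguishes them.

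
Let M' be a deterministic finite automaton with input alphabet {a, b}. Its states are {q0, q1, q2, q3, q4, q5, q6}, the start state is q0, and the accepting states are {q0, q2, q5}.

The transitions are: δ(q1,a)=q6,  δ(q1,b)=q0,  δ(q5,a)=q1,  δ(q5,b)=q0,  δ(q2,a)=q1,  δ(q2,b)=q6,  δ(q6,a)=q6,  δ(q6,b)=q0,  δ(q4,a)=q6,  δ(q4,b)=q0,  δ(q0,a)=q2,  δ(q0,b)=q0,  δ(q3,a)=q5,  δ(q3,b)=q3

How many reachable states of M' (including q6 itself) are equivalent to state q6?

States {q3,q4,q5} cannot be reached from the start state, so discard them.
P0 = {q0,q2} | {q1,q6}.
Refine {q0,q2} on symbol a: members go to different blocks, giving {q0} and {q2}.
Stable partition: {q0} | {q1,q6} | {q2} — 3 equivalence classes.
The equivalence class containing q6 is {q1,q6}, of size 2.

2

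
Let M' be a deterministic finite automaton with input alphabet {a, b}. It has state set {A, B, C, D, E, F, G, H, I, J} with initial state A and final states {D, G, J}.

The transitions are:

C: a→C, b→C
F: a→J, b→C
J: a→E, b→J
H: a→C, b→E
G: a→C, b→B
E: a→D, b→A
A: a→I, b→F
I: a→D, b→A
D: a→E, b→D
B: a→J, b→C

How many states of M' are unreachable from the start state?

No path from A leads to B, G, H; the other 7 states are all reachable.

3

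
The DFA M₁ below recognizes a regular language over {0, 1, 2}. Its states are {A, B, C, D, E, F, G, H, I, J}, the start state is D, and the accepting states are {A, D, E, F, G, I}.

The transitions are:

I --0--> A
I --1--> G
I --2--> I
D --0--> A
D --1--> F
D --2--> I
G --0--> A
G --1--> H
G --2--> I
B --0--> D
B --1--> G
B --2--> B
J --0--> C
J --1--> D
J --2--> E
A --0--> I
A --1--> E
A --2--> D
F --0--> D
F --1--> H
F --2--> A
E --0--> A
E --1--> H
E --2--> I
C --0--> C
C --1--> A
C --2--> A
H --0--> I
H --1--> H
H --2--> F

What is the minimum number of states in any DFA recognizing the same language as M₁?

Reachable states from the start: {A,D,E,F,G,H,I}. Unreachable: {B,C,J} — drop them.
Initial partition by acceptance: {A,D,E,F,G,I} | {H}.
Split {A,D,E,F,G,I} by δ(·,1) → {A,D,I} and {E,F,G}.
No further refinement is possible. Final partition (3 blocks): {A,D,I} | {H} | {E,F,G}.

3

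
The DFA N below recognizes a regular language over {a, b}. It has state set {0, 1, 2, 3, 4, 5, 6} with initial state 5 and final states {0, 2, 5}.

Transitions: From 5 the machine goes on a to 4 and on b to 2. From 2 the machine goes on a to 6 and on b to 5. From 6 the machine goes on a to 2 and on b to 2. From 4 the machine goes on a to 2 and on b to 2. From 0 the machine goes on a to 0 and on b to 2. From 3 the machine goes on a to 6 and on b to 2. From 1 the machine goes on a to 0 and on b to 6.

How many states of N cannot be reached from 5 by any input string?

Starting at 5 and following transitions, the reachable set is {2, 4, 5, 6}. That leaves 0, 1, 3 unreachable — 3 in total.

3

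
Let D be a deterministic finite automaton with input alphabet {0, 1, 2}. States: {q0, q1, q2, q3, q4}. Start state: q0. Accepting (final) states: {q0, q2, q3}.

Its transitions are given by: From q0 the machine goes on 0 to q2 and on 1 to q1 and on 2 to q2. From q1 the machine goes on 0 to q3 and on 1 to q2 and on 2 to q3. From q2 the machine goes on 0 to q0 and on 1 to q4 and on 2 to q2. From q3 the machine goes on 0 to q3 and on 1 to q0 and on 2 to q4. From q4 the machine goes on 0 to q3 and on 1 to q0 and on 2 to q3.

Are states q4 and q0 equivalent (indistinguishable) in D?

No

All states are reachable from the start state.
Initial partition by acceptance: {q0,q2,q3} | {q1,q4}.
Refine {q0,q2,q3} on symbol 1: members go to different blocks, giving {q0,q2} and {q3}.
No further refinement is possible. Final partition (3 blocks): {q0,q2} | {q1,q4} | {q3}.
q4 and q0 end up in different blocks, so they are distinguishable. For instance, the string 'ε' is accepted from only q0.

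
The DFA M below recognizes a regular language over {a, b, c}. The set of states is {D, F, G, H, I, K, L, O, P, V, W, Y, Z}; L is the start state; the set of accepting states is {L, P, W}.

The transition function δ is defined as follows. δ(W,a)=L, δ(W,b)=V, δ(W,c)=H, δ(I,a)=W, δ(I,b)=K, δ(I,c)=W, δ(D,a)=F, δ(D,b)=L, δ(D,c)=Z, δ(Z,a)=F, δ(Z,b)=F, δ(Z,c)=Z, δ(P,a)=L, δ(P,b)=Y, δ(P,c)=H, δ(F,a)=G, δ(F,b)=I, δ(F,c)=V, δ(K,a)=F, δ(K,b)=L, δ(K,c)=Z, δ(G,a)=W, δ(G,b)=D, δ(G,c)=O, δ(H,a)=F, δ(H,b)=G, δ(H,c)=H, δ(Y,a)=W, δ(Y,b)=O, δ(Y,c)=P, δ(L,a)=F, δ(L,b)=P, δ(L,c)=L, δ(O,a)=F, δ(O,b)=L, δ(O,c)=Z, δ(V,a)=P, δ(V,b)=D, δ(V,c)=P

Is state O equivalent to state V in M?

Initial partition by acceptance: {L,P,W} | {D,F,G,H,I,K,O,V,Y,Z}.
Split {L,P,W} by δ(·,a) → {P,W} and {L}.
On input a, block {D,F,G,H,I,K,O,V,Y,Z} splits into {D,F,H,K,O,Z} and {G,I,V,Y}.
On input a, block {D,F,H,K,O,Z} splits into {D,H,K,O,Z} and {F}.
Split {D,H,K,O,Z} by δ(·,b) → {D,K,O} and {H} and {Z}.
On input c, block {G,I,V,Y} splits into {I,V,Y} and {G}.
The partition is now stable with 8 blocks: {P,W} | {D,K,O} | {L} | {I,V,Y} | {F} | {H} | {Z} | {G}.
O and V end up in different blocks, so they are distinguishable. For instance, the string 'a' is accepted from only V.

No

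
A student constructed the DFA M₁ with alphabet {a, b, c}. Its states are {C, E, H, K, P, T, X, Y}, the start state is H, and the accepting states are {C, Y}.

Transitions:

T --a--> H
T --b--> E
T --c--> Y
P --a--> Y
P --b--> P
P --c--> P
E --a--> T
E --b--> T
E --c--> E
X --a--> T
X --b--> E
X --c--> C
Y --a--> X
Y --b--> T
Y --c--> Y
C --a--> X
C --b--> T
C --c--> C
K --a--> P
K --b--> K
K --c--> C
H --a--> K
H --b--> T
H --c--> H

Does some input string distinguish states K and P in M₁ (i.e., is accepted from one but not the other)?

Yes

P0 = {C,Y} | {E,H,K,P,T,X}.
Refine {E,H,K,P,T,X} on symbol a: members go to different blocks, giving {E,H,K,T,X} and {P}.
Refine {E,H,K,T,X} on symbol a: members go to different blocks, giving {E,H,T,X} and {K}.
Split {E,H,T,X} by δ(·,a) → {E,T,X} and {H}.
Refine {E,T,X} on symbol a: members go to different blocks, giving {E,X} and {T}.
Split {E,X} by δ(·,b) → {E} and {X}.
Stable partition: {C,Y} | {E} | {P} | {K} | {H} | {T} | {X} — 7 equivalence classes.
K and P end up in different blocks, so they are distinguishable. For instance, the string 'a' is accepted from only P.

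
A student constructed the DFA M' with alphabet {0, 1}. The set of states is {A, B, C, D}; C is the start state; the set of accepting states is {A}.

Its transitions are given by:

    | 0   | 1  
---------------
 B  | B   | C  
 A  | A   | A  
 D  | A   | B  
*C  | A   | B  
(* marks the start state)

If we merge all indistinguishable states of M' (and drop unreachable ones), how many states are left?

First remove the unreachable states {D}; 3 states remain.
P0 = {A} | {B,C}.
Split {B,C} by δ(·,0) → {B} and {C}.
Stable partition: {A} | {B} | {C} — 3 equivalence classes.

3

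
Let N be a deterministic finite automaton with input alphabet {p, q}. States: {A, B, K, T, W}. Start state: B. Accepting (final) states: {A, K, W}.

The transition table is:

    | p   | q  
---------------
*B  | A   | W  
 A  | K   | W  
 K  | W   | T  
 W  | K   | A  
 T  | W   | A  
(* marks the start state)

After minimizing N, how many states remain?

3

All states are reachable from the start state.
P0 = {A,K,W} | {B,T}.
On input q, block {A,K,W} splits into {A,W} and {K}.
No further refinement is possible. Final partition (3 blocks): {A,W} | {B,T} | {K}.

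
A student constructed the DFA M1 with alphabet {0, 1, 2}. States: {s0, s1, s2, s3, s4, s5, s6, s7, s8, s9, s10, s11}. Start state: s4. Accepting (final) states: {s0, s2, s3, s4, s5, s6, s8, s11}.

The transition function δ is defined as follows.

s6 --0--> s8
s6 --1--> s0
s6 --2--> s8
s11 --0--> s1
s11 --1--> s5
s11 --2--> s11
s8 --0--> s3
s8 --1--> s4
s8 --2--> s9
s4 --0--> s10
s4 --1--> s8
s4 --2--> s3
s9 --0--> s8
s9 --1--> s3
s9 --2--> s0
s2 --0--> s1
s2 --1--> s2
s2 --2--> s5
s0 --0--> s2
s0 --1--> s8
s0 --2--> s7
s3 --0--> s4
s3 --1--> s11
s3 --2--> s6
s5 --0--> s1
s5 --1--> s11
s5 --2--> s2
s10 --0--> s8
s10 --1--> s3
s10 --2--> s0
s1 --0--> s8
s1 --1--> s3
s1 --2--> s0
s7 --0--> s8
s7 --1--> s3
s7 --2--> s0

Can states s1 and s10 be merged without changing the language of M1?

Yes

Start with accepting vs non-accepting: {s0,s2,s3,s4,s5,s6,s8,s11} | {s1,s7,s9,s10}.
Refine {s0,s2,s3,s4,s5,s6,s8,s11} on symbol 0: members go to different blocks, giving {s0,s3,s6,s8} and {s2,s4,s5,s11}.
Refine {s0,s3,s6,s8} on symbol 0: members go to different blocks, giving {s0,s3} and {s6,s8}.
Split {s0,s3} by δ(·,1) → {s0} and {s3}.
Split {s2,s4,s5,s11} by δ(·,1) → {s2,s5,s11} and {s4}.
Split {s6,s8} by δ(·,0) → {s6} and {s8}.
The partition is now stable with 7 blocks: {s0} | {s1,s7,s9,s10} | {s2,s5,s11} | {s6} | {s3} | {s4} | {s8}.
s1 and s10 lie in the same block of the stable partition, so they are equivalent — no string distinguishes them.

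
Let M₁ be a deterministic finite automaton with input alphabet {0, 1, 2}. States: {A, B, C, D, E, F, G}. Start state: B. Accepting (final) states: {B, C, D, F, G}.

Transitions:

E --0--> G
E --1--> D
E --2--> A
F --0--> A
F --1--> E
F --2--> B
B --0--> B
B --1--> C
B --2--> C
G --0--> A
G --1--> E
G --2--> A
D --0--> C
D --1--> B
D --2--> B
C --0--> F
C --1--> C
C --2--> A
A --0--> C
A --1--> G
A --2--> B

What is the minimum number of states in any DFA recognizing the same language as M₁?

7

Start with accepting vs non-accepting: {B,C,D,F,G} | {A,E}.
Refine {B,C,D,F,G} on symbol 0: members go to different blocks, giving {B,C,D} and {F,G}.
Split {B,C,D} by δ(·,0) → {B,D} and {C}.
On input 0, block {B,D} splits into {B} and {D}.
Split {A,E} by δ(·,0) → {A} and {E}.
Refine {F,G} on symbol 2: members go to different blocks, giving {F} and {G}.
The partition is now stable with 7 blocks: {B} | {A} | {F} | {C} | {D} | {E} | {G}.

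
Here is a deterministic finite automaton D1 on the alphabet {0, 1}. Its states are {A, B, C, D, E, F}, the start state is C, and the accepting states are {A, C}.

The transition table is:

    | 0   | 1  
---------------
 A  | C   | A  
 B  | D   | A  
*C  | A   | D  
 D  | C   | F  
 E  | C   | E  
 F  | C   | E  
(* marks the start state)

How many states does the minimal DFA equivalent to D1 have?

Reachable states from the start: {A,C,D,E,F}. Unreachable: {B} — drop them.
Start with accepting vs non-accepting: {A,C} | {D,E,F}.
On input 1, block {A,C} splits into {A} and {C}.
No further refinement is possible. Final partition (3 blocks): {A} | {D,E,F} | {C}.

3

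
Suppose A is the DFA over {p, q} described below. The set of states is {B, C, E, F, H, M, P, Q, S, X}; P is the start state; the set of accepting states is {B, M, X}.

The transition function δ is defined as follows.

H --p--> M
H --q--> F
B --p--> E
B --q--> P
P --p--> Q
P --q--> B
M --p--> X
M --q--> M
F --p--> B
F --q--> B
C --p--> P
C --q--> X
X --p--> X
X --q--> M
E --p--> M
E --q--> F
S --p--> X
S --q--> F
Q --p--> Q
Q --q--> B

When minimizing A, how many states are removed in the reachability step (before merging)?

3

BFS from P reaches {B, E, F, M, P, Q, X}; the 3 state(s) C, H, S are never visited.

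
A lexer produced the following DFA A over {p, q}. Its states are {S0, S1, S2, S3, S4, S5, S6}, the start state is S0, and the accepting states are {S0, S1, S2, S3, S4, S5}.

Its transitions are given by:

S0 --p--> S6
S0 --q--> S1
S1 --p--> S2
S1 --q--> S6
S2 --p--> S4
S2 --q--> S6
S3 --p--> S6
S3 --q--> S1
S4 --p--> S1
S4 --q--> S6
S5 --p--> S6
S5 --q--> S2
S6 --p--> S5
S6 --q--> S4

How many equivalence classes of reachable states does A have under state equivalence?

3

First remove the unreachable states {S3}; 6 states remain.
Start with accepting vs non-accepting: {S0,S1,S2,S4,S5} | {S6}.
On input p, block {S0,S1,S2,S4,S5} splits into {S1,S2,S4} and {S0,S5}.
No further refinement is possible. Final partition (3 blocks): {S1,S2,S4} | {S6} | {S0,S5}.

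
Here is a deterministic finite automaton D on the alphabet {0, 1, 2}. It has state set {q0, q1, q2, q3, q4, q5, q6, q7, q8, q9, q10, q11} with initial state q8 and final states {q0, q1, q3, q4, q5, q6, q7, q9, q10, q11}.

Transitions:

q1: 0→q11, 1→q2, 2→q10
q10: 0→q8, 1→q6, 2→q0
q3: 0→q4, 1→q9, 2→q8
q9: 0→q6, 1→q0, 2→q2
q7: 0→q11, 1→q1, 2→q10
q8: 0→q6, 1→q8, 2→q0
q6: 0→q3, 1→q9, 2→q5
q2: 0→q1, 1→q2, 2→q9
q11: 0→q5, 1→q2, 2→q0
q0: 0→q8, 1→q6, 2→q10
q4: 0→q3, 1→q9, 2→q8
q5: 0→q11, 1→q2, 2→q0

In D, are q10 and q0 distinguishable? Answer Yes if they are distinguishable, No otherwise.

First remove the unreachable states {q7}; 11 states remain.
Initial partition by acceptance: {q0,q1,q3,q4,q5,q6,q9,q10,q11} | {q2,q8}.
On input 0, block {q0,q1,q3,q4,q5,q6,q9,q10,q11} splits into {q1,q3,q4,q5,q6,q9,q11} and {q0,q10}.
Split {q1,q3,q4,q5,q6,q9,q11} by δ(·,1) → {q1,q5,q11} and {q3,q4,q6} and {q9}.
Split {q2,q8} by δ(·,0) → {q2} and {q8}.
Split {q3,q4,q6} by δ(·,2) → {q3,q4} and {q6}.
No further refinement is possible. Final partition (7 blocks): {q1,q5,q11} | {q2} | {q0,q10} | {q3,q4} | {q9} | {q8} | {q6}.
q10 and q0 lie in the same block of the stable partition, so they are equivalent — no string distinguishes them.

No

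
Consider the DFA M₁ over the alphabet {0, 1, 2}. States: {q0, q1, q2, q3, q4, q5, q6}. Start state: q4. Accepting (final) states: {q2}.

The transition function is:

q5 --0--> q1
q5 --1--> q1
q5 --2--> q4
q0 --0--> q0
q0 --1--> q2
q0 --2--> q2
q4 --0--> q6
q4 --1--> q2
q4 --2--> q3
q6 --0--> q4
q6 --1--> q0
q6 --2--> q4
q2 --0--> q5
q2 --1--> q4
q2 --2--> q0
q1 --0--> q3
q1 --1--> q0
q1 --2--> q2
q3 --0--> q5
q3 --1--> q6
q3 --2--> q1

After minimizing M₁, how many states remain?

Every state is reachable, so we keep all 7.
P0 = {q2} | {q0,q1,q3,q4,q5,q6}.
On input 1, block {q0,q1,q3,q4,q5,q6} splits into {q1,q3,q5,q6} and {q0,q4}.
Split {q1,q3,q5,q6} by δ(·,0) → {q1,q3,q5} and {q6}.
Split {q1,q3,q5} by δ(·,1) → {q1} and {q3} and {q5}.
Split {q0,q4} by δ(·,0) → {q0} and {q4}.
Stable partition: {q2} | {q1} | {q0} | {q6} | {q3} | {q5} | {q4} — 7 equivalence classes.

7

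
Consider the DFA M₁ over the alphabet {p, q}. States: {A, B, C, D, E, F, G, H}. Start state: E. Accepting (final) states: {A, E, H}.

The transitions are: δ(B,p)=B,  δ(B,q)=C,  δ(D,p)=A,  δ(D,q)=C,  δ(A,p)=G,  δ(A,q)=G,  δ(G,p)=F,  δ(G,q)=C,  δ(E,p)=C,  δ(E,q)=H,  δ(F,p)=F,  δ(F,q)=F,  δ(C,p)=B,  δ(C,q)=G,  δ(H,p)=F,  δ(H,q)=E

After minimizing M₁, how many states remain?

2

Reachable states from the start: {B,C,E,F,G,H}. Unreachable: {A,D} — drop them.
Start with accepting vs non-accepting: {E,H} | {B,C,F,G}.
The partition is now stable with 2 blocks: {E,H} | {B,C,F,G}.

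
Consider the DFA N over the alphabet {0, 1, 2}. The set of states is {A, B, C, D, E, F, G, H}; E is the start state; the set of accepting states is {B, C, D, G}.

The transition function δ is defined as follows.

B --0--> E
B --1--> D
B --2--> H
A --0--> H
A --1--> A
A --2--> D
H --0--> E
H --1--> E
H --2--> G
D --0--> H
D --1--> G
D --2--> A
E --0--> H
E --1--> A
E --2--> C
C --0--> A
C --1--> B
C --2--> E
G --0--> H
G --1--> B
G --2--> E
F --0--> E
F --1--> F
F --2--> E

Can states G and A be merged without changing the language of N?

No

First remove the unreachable states {F}; 7 states remain.
Start with accepting vs non-accepting: {B,C,D,G} | {A,E,H}.
No further refinement is possible. Final partition (2 blocks): {B,C,D,G} | {A,E,H}.
G and A end up in different blocks, so they are distinguishable. For instance, the string 'ε' is accepted from only G.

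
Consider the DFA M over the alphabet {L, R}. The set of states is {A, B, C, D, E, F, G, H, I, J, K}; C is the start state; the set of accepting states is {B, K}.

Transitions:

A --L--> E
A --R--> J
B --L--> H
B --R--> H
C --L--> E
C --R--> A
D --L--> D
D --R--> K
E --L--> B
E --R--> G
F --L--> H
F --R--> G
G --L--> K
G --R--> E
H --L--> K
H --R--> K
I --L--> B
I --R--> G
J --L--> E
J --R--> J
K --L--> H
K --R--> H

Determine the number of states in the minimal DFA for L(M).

States {D,F,I} cannot be reached from the start state, so discard them.
Start with accepting vs non-accepting: {B,K} | {A,C,E,G,H,J}.
On input L, block {A,C,E,G,H,J} splits into {A,C,J} and {E,G,H}.
Refine {E,G,H} on symbol R: members go to different blocks, giving {E,G} and {H}.
Stable partition: {B,K} | {A,C,J} | {E,G} | {H} — 4 equivalence classes.

4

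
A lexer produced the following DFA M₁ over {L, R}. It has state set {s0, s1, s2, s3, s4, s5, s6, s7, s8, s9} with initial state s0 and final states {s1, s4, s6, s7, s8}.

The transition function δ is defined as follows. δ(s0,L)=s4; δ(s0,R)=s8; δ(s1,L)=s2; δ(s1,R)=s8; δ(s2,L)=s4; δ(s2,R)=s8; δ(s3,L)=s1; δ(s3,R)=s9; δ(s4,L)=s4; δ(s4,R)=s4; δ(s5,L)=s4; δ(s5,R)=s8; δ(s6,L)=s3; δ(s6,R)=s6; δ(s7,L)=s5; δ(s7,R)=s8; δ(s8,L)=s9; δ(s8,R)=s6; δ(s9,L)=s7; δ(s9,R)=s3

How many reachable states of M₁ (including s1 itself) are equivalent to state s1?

2

Every state is reachable, so we keep all 10.
P0 = {s1,s4,s6,s7,s8} | {s0,s2,s3,s5,s9}.
Split {s1,s4,s6,s7,s8} by δ(·,L) → {s1,s6,s7,s8} and {s4}.
Refine {s0,s2,s3,s5,s9} on symbol L: members go to different blocks, giving {s0,s2,s5} and {s3,s9}.
Split {s1,s6,s7,s8} by δ(·,L) → {s1,s7} and {s6,s8}.
No further refinement is possible. Final partition (5 blocks): {s1,s7} | {s0,s2,s5} | {s4} | {s3,s9} | {s6,s8}.
State s1 belongs to the block {s1,s7}, which has 2 states.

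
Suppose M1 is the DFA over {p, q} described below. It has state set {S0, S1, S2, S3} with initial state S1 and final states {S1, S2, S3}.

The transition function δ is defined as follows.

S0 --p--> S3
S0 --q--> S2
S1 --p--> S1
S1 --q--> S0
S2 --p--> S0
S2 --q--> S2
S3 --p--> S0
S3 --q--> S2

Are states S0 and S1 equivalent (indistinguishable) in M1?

All states are reachable from the start state.
P0 = {S1,S2,S3} | {S0}.
Split {S1,S2,S3} by δ(·,p) → {S2,S3} and {S1}.
The partition is now stable with 3 blocks: {S2,S3} | {S0} | {S1}.
S0 and S1 end up in different blocks, so they are distinguishable. For instance, the string 'ε' is accepted from only S1.

No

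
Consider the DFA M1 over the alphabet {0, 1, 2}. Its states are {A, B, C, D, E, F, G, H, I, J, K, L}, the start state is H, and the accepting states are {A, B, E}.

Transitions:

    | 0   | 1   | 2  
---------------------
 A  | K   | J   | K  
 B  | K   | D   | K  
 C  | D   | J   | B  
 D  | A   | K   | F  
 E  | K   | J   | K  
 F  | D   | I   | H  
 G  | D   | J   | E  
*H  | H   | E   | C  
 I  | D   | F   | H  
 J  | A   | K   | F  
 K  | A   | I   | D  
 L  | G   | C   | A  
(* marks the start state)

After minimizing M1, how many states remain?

6

States {G,L} cannot be reached from the start state, so discard them.
P0 = {A,B,E} | {C,D,F,H,I,J,K}.
Refine {C,D,F,H,I,J,K} on symbol 0: members go to different blocks, giving {C,F,H,I} and {D,J,K}.
Refine {C,F,H,I} on symbol 0: members go to different blocks, giving {C,F,I} and {H}.
On input 1, block {C,F,I} splits into {F,I} and {C}.
On input 1, block {D,J,K} splits into {D,J} and {K}.
Stable partition: {A,B,E} | {F,I} | {D,J} | {H} | {C} | {K} — 6 equivalence classes.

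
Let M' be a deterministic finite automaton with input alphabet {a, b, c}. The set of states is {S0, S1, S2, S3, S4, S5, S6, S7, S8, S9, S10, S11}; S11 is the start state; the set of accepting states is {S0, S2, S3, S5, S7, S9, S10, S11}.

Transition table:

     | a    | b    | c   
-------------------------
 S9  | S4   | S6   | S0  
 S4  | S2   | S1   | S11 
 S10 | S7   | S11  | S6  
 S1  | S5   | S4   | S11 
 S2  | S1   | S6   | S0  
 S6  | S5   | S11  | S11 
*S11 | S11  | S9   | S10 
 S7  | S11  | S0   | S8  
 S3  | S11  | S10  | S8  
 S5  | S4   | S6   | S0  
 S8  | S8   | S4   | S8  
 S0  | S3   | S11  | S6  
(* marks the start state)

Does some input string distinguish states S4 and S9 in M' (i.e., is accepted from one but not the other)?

Yes

All states are reachable from the start state.
Start with accepting vs non-accepting: {S0,S2,S3,S5,S7,S9,S10,S11} | {S1,S4,S6,S8}.
Refine {S0,S2,S3,S5,S7,S9,S10,S11} on symbol a: members go to different blocks, giving {S0,S3,S7,S10,S11} and {S2,S5,S9}.
Split {S0,S3,S7,S10,S11} by δ(·,b) → {S0,S3,S7,S10} and {S11}.
Refine {S0,S3,S7,S10} on symbol a: members go to different blocks, giving {S0,S10} and {S3,S7}.
Refine {S1,S4,S6,S8} on symbol a: members go to different blocks, giving {S1,S4,S6} and {S8}.
Refine {S1,S4,S6} on symbol b: members go to different blocks, giving {S1,S4} and {S6}.
No further refinement is possible. Final partition (7 blocks): {S0,S10} | {S1,S4} | {S2,S5,S9} | {S11} | {S3,S7} | {S8} | {S6}.
S4 and S9 end up in different blocks, so they are distinguishable. For instance, the string 'ε' is accepted from only S9.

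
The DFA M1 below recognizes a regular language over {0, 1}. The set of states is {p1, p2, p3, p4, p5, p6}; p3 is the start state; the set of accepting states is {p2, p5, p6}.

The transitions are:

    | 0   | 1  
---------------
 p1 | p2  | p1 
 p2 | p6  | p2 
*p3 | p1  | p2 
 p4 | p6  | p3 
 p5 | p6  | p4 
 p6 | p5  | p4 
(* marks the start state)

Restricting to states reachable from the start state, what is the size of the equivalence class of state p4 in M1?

1

Every state is reachable, so we keep all 6.
Initial partition by acceptance: {p2,p5,p6} | {p1,p3,p4}.
On input 1, block {p2,p5,p6} splits into {p5,p6} and {p2}.
On input 0, block {p1,p3,p4} splits into {p1} and {p3} and {p4}.
The partition is now stable with 5 blocks: {p5,p6} | {p1} | {p2} | {p3} | {p4}.
The equivalence class containing p4 is {p4}, of size 1.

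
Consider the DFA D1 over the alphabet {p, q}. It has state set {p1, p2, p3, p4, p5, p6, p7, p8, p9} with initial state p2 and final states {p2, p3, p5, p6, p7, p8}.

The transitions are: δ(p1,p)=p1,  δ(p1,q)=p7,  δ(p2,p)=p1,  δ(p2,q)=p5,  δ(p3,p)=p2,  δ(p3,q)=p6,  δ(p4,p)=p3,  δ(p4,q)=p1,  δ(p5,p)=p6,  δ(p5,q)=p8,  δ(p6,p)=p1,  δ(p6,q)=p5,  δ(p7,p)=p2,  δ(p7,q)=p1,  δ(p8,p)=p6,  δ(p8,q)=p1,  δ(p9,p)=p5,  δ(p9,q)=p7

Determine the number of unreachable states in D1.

No path from p2 leads to p3, p4, p9; the other 6 states are all reachable.

3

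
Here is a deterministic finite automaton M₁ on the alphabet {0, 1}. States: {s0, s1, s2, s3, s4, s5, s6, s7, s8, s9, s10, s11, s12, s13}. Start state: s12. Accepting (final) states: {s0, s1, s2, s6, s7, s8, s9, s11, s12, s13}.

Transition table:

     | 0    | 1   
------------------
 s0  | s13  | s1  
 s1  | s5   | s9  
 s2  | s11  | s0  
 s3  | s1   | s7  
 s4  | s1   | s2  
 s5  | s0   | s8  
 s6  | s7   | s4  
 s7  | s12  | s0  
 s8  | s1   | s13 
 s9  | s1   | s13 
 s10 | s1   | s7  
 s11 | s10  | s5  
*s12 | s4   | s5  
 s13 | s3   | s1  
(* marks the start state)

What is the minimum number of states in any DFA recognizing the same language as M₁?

First remove the unreachable states {s6}; 13 states remain.
Start with accepting vs non-accepting: {s0,s1,s2,s7,s8,s9,s11,s12,s13} | {s3,s4,s5,s10}.
Split {s0,s1,s2,s7,s8,s9,s11,s12,s13} by δ(·,0) → {s0,s2,s7,s8,s9} and {s1,s11,s12,s13}.
Refine {s0,s2,s7,s8,s9} on symbol 1: members go to different blocks, giving {s0,s8,s9} and {s2,s7}.
Split {s3,s4,s5,s10} by δ(·,0) → {s3,s4,s10} and {s5}.
Refine {s1,s11,s12,s13} on symbol 0: members go to different blocks, giving {s11,s12,s13} and {s1}.
On input 0, block {s0,s8,s9} splits into {s8,s9} and {s0}.
On input 1, block {s11,s12,s13} splits into {s11,s12} and {s13}.
No further refinement is possible. Final partition (8 blocks): {s8,s9} | {s3,s4,s10} | {s11,s12} | {s2,s7} | {s5} | {s1} | {s0} | {s13}.

8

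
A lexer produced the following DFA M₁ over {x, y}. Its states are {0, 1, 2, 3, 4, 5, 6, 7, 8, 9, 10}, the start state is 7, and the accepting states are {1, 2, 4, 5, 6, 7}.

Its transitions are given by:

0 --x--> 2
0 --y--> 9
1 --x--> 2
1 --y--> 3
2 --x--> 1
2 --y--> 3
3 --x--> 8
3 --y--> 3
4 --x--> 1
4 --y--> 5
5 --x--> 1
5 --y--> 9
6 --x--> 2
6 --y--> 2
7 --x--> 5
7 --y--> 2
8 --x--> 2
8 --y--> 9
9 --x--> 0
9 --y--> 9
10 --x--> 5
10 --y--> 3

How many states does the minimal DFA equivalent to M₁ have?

States {4,6,10} cannot be reached from the start state, so discard them.
Initial partition by acceptance: {1,2,5,7} | {0,3,8,9}.
Split {1,2,5,7} by δ(·,y) → {1,2,5} and {7}.
Refine {0,3,8,9} on symbol x: members go to different blocks, giving {0,8} and {3,9}.
Stable partition: {1,2,5} | {0,8} | {7} | {3,9} — 4 equivalence classes.

4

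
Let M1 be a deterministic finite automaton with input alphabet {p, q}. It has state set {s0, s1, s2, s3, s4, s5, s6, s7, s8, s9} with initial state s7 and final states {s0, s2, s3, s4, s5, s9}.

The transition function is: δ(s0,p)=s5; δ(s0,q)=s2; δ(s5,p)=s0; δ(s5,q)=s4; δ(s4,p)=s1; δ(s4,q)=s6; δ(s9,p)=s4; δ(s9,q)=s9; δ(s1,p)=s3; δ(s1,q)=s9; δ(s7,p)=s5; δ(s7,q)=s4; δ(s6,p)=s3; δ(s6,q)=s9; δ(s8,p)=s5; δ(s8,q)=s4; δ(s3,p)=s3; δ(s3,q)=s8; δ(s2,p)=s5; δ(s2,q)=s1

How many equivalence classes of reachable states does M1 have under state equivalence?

8

Initial partition by acceptance: {s0,s2,s3,s4,s5,s9} | {s1,s6,s7,s8}.
On input p, block {s0,s2,s3,s4,s5,s9} splits into {s0,s2,s3,s5,s9} and {s4}.
Split {s0,s2,s3,s5,s9} by δ(·,p) → {s0,s2,s3,s5} and {s9}.
On input q, block {s0,s2,s3,s5} splits into {s2,s3} and {s0} and {s5}.
Split {s2,s3} by δ(·,p) → {s2} and {s3}.
Split {s1,s6,s7,s8} by δ(·,p) → {s1,s6} and {s7,s8}.
The partition is now stable with 8 blocks: {s2} | {s1,s6} | {s4} | {s9} | {s0} | {s5} | {s3} | {s7,s8}.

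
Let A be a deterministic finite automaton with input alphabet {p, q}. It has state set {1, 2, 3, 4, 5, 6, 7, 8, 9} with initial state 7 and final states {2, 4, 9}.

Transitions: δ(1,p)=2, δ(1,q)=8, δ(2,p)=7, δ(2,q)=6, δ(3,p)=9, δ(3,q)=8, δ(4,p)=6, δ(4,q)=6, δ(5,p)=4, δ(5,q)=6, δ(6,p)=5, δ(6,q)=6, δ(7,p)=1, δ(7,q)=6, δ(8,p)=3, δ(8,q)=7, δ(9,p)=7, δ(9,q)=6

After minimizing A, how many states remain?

3

Start with accepting vs non-accepting: {2,4,9} | {1,3,5,6,7,8}.
On input p, block {1,3,5,6,7,8} splits into {1,3,5} and {6,7,8}.
The partition is now stable with 3 blocks: {2,4,9} | {1,3,5} | {6,7,8}.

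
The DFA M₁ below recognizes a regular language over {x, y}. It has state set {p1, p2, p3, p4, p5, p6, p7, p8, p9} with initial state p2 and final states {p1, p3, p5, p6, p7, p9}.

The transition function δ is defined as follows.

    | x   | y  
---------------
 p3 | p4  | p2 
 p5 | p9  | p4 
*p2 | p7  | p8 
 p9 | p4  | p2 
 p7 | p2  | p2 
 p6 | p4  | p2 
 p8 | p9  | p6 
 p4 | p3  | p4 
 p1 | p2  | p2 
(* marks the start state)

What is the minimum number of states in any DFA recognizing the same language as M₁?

5

First remove the unreachable states {p1,p5}; 7 states remain.
Start with accepting vs non-accepting: {p3,p6,p7,p9} | {p2,p4,p8}.
Refine {p2,p4,p8} on symbol y: members go to different blocks, giving {p2,p4} and {p8}.
On input y, block {p2,p4} splits into {p2} and {p4}.
On input x, block {p3,p6,p7,p9} splits into {p3,p6,p9} and {p7}.
No further refinement is possible. Final partition (5 blocks): {p3,p6,p9} | {p2} | {p8} | {p4} | {p7}.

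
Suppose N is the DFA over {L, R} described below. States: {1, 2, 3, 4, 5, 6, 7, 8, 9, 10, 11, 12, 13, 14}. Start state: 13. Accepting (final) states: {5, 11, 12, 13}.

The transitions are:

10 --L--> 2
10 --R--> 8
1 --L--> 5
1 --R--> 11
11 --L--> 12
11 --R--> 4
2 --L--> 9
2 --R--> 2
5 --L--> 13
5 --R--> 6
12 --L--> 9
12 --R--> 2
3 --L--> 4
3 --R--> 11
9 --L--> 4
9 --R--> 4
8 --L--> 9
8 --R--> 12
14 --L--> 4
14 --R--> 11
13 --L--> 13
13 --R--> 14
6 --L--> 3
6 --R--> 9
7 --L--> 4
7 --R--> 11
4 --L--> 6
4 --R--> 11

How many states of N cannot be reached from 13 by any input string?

No path from 13 leads to 1, 5, 7, 8, 10; the other 9 states are all reachable.

5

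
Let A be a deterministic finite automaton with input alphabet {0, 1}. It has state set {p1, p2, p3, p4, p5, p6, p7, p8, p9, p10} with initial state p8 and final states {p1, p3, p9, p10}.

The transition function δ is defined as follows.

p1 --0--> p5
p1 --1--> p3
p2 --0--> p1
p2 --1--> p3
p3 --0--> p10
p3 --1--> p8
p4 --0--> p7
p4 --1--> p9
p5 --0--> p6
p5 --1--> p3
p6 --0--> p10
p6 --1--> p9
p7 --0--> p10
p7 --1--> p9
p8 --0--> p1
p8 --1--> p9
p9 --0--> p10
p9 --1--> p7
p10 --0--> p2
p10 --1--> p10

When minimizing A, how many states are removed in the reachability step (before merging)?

No path from p8 leads to p4; the other 9 states are all reachable.

1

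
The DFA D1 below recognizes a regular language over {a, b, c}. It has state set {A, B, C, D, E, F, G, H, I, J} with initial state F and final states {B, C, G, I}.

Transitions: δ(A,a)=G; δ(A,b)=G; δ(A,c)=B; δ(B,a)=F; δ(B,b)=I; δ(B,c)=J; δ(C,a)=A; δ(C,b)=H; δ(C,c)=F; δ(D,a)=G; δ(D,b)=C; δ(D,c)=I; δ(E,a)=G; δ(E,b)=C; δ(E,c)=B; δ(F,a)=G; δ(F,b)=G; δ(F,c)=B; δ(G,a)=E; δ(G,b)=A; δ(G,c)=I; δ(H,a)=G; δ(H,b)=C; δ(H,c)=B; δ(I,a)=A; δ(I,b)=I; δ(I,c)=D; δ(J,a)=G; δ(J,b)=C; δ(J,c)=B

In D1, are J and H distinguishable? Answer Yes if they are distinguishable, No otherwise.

All states are reachable from the start state.
Initial partition by acceptance: {B,C,G,I} | {A,D,E,F,H,J}.
On input b, block {B,C,G,I} splits into {B,I} and {C,G}.
On input c, block {C,G} splits into {C} and {G}.
Split {A,D,E,F,H,J} by δ(·,b) → {D,E,H,J} and {A,F}.
No further refinement is possible. Final partition (5 blocks): {B,I} | {D,E,H,J} | {C} | {G} | {A,F}.
J and H lie in the same block of the stable partition, so they are equivalent — no string distinguishes them.

No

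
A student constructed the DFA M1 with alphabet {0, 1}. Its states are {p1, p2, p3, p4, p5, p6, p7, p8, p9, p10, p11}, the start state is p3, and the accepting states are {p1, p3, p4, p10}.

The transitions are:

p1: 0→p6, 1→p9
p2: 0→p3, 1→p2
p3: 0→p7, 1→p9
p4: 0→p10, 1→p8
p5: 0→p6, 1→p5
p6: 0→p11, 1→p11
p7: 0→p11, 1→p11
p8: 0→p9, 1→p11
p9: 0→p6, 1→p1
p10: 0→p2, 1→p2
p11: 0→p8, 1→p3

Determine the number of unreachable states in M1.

No path from p3 leads to p2, p4, p5, p10; the other 7 states are all reachable.

4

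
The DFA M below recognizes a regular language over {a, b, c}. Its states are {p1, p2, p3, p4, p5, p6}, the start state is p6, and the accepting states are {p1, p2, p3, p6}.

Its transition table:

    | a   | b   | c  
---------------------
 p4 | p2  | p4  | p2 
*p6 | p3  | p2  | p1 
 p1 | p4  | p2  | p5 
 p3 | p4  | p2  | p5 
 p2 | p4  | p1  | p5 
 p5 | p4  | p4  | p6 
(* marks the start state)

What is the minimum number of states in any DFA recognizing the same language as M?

4

All states are reachable from the start state.
P0 = {p1,p2,p3,p6} | {p4,p5}.
Refine {p1,p2,p3,p6} on symbol a: members go to different blocks, giving {p1,p2,p3} and {p6}.
Refine {p4,p5} on symbol a: members go to different blocks, giving {p4} and {p5}.
The partition is now stable with 4 blocks: {p1,p2,p3} | {p4} | {p6} | {p5}.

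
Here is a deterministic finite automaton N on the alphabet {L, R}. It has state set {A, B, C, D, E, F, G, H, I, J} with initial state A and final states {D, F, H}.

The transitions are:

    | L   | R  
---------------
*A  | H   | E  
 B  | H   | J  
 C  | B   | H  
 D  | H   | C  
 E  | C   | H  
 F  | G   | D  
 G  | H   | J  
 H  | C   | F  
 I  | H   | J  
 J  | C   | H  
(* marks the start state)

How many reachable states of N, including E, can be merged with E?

First remove the unreachable states {I}; 9 states remain.
Initial partition by acceptance: {D,F,H} | {A,B,C,E,G,J}.
Split {D,F,H} by δ(·,L) → {F,H} and {D}.
Refine {F,H} on symbol R: members go to different blocks, giving {F} and {H}.
On input L, block {A,B,C,E,G,J} splits into {A,B,G} and {C,E,J}.
Split {C,E,J} by δ(·,L) → {E,J} and {C}.
No further refinement is possible. Final partition (6 blocks): {F} | {A,B,G} | {D} | {H} | {E,J} | {C}.
The equivalence class containing E is {E,J}, of size 2.

2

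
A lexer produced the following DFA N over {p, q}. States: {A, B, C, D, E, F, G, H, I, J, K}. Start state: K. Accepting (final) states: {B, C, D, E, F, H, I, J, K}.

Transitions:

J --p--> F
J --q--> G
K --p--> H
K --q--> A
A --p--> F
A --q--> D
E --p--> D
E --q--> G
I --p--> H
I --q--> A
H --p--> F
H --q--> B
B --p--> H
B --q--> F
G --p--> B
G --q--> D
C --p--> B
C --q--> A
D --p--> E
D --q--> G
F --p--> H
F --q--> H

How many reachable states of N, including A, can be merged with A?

2

Reachable states from the start: {A,B,D,E,F,G,H,K}. Unreachable: {C,I,J} — drop them.
P0 = {B,D,E,F,H,K} | {A,G}.
Split {B,D,E,F,H,K} by δ(·,q) → {B,F,H} and {D,E,K}.
Refine {D,E,K} on symbol p: members go to different blocks, giving {D,E} and {K}.
No further refinement is possible. Final partition (4 blocks): {B,F,H} | {A,G} | {D,E} | {K}.
The equivalence class containing A is {A,G}, of size 2.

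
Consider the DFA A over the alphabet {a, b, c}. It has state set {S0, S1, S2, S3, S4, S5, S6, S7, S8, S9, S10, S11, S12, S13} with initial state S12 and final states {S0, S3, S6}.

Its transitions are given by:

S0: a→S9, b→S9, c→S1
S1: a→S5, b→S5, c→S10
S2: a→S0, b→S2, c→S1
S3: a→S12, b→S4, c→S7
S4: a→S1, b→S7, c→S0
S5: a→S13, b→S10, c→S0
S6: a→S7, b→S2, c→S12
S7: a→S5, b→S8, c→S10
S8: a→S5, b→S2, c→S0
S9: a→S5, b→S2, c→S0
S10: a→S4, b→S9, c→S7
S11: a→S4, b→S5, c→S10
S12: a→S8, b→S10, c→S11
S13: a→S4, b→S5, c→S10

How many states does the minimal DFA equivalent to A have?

7

Reachable states from the start: {S0,S1,S2,S4,S5,S7,S8,S9,S10,S11,S12,S13}. Unreachable: {S3,S6} — drop them.
Initial partition by acceptance: {S0} | {S1,S2,S4,S5,S7,S8,S9,S10,S11,S12,S13}.
Split {S1,S2,S4,S5,S7,S8,S9,S10,S11,S12,S13} by δ(·,a) → {S1,S4,S5,S7,S8,S9,S10,S11,S12,S13} and {S2}.
Refine {S1,S4,S5,S7,S8,S9,S10,S11,S12,S13} on symbol b: members go to different blocks, giving {S1,S4,S5,S7,S10,S11,S12,S13} and {S8,S9}.
Refine {S1,S4,S5,S7,S10,S11,S12,S13} on symbol a: members go to different blocks, giving {S1,S4,S5,S7,S10,S11,S13} and {S12}.
On input b, block {S1,S4,S5,S7,S10,S11,S13} splits into {S1,S4,S5,S11,S13} and {S7,S10}.
Split {S1,S4,S5,S11,S13} by δ(·,b) → {S1,S11,S13} and {S4,S5}.
No further refinement is possible. Final partition (7 blocks): {S0} | {S1,S11,S13} | {S2} | {S8,S9} | {S12} | {S7,S10} | {S4,S5}.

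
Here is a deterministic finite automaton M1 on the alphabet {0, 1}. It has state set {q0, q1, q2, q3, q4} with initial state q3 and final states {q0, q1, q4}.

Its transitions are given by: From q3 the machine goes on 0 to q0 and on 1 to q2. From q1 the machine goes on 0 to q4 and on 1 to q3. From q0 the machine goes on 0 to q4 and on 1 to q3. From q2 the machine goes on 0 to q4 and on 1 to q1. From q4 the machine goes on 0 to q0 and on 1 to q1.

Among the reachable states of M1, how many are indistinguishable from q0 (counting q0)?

2

All states are reachable from the start state.
Initial partition by acceptance: {q0,q1,q4} | {q2,q3}.
Split {q0,q1,q4} by δ(·,1) → {q0,q1} and {q4}.
Split {q2,q3} by δ(·,0) → {q2} and {q3}.
Stable partition: {q0,q1} | {q2} | {q4} | {q3} — 4 equivalence classes.
State q0 belongs to the block {q0,q1}, which has 2 states.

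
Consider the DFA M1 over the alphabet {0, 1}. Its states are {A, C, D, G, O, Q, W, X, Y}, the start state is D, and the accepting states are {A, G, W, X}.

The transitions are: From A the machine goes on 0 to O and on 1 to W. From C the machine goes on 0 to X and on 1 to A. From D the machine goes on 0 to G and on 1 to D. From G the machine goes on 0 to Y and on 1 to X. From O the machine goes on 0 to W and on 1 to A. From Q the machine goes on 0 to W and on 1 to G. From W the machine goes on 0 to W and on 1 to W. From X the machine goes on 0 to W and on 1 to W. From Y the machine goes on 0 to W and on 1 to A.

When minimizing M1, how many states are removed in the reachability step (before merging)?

2

Starting at D and following transitions, the reachable set is {A, D, G, O, W, X, Y}. That leaves C, Q unreachable — 2 in total.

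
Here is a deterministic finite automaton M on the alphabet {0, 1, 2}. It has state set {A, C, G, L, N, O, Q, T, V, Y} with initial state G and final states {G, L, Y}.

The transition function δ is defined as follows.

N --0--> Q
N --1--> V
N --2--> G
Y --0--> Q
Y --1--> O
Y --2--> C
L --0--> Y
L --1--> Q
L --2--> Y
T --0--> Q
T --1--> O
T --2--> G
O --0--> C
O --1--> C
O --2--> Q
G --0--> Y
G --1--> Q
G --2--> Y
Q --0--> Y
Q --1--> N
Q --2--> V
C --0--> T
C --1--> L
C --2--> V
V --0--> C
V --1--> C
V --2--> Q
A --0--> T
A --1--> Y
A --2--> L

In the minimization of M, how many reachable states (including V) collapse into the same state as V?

2

Reachable states from the start: {C,G,L,N,O,Q,T,V,Y}. Unreachable: {A} — drop them.
P0 = {G,L,Y} | {C,N,O,Q,T,V}.
Split {G,L,Y} by δ(·,0) → {G,L} and {Y}.
Refine {C,N,O,Q,T,V} on symbol 0: members go to different blocks, giving {C,N,O,T,V} and {Q}.
Split {C,N,O,T,V} by δ(·,0) → {C,O,V} and {N,T}.
Refine {C,O,V} on symbol 0: members go to different blocks, giving {O,V} and {C}.
The partition is now stable with 6 blocks: {G,L} | {O,V} | {Y} | {Q} | {N,T} | {C}.
State V belongs to the block {O,V}, which has 2 states.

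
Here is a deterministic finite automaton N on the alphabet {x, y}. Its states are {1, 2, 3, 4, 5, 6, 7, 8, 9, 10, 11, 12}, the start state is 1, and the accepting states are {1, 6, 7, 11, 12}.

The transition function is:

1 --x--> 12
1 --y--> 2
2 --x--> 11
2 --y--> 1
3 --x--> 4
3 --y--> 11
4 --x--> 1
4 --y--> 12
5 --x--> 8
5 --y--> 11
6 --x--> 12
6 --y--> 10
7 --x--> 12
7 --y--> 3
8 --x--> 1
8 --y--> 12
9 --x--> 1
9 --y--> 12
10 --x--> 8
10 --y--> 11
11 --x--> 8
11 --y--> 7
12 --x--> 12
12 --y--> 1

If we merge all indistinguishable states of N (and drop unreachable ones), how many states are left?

7

First remove the unreachable states {5,6,9,10}; 8 states remain.
Initial partition by acceptance: {1,7,11,12} | {2,3,4,8}.
On input x, block {1,7,11,12} splits into {1,7,12} and {11}.
On input y, block {1,7,12} splits into {1,7} and {12}.
On input x, block {2,3,4,8} splits into {4,8} and {2} and {3}.
On input y, block {1,7} splits into {1} and {7}.
Stable partition: {1} | {4,8} | {11} | {12} | {2} | {3} | {7} — 7 equivalence classes.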